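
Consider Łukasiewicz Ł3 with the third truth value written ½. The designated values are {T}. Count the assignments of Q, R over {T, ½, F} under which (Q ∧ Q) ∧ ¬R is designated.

1

Designated under: (Q=T, R=F).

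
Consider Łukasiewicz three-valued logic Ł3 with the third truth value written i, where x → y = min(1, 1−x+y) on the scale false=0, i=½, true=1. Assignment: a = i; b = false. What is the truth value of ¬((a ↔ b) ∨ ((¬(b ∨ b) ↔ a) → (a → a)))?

false

a ↔ b = i ↔ false = i
b ∨ b = false ∨ false = false
¬(b ∨ b) = ¬false = true
¬(b ∨ b) ↔ a = true ↔ i = i
a → a = i → i = true
(¬(b ∨ b) ↔ a) → (a → a) = i → true = true
(a ↔ b) ∨ ((¬(b ∨ b) ↔ a) → (a → a)) = i ∨ true = true
¬((a ↔ b) ∨ ((¬(b ∨ b) ↔ a) → (a → a))) = ¬true = false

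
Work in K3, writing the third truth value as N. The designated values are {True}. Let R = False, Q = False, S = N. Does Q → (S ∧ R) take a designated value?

S ∧ R = N ∧ False = False
Q → (S ∧ R) = False → False = True
True ∈ {True}.

Yes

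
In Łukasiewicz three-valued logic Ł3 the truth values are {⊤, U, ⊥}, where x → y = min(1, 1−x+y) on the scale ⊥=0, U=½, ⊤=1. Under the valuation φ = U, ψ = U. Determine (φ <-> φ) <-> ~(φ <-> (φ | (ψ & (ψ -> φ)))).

φ <-> φ = U <-> U = ⊤  [1 − |½−½|]
ψ -> φ = U -> U = ⊤
ψ & (ψ -> φ) = U & ⊤ = U
φ | (ψ & (ψ -> φ)) = U | U = U
φ <-> (φ | (ψ & (ψ -> φ))) = U <-> U = ⊤
~(φ <-> (φ | (ψ & (ψ -> φ)))) = ~⊤ = ⊥
(φ <-> φ) <-> ~(φ <-> (φ | (ψ & (ψ -> φ)))) = ⊤ <-> ⊥ = ⊥

⊥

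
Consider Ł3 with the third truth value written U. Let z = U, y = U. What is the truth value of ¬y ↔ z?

true

¬y = ¬U = U
¬y ↔ z = U ↔ U = true  [1 − |½−½|]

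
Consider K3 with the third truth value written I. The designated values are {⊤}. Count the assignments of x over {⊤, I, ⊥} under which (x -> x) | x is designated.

x=⊤: ⊤ ✓
x=I: I ·
x=⊥: ⊤ ✓

2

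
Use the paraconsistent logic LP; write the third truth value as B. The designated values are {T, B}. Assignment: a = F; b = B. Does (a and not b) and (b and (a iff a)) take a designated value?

not b = not B = B
a and not b = F and B = F
a iff a = F iff F = T
b and (a iff a) = B and T = B
(a and not b) and (b and (a iff a)) = F and B = F
F ∉ {T, B}.

No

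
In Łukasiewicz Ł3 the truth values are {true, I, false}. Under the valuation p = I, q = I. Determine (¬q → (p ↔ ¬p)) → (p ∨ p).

I

¬q = ¬I = I
¬p = ¬I = I
p ↔ ¬p = I ↔ I = true
¬q → (p ↔ ¬p) = I → true = true
p ∨ p = I ∨ I = I
(¬q → (p ↔ ¬p)) → (p ∨ p) = true → I = I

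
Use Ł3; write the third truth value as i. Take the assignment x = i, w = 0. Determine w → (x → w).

1

x → w = i → 0 = i
w → (x → w) = 0 → i = 1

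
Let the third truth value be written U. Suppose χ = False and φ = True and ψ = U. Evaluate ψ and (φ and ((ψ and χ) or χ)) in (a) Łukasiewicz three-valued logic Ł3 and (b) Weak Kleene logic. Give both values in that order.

In Łukasiewicz three-valued logic Ł3: ψ and χ = U and False = False
(ψ and χ) or χ = False or False = False
φ and ((ψ and χ) or χ) = True and False = False
ψ and (φ and ((ψ and χ) or χ)) = U and False = False
In Weak Kleene logic: ψ and χ = U and False = U
(ψ and χ) or χ = U or False = U
φ and ((ψ and χ) or χ) = True and U = U
ψ and (φ and ((ψ and χ) or χ)) = U and U = U
They differ because Łukasiewicz three-valued logic Ł3 and Weak Kleene logic treat U differently under the binary connectives.

False; U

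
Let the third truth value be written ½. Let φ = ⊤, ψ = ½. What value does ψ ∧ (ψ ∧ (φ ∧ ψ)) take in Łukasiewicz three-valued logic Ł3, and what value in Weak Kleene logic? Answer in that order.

In Łukasiewicz three-valued logic Ł3: φ ∧ ψ = ⊤ ∧ ½ = ½
ψ ∧ (φ ∧ ψ) = ½ ∧ ½ = ½
ψ ∧ (ψ ∧ (φ ∧ ψ)) = ½ ∧ ½ = ½
In Weak Kleene logic: φ ∧ ψ = ⊤ ∧ ½ = ½
ψ ∧ (φ ∧ ψ) = ½ ∧ ½ = ½
ψ ∧ (ψ ∧ (φ ∧ ψ)) = ½ ∧ ½ = ½

½; ½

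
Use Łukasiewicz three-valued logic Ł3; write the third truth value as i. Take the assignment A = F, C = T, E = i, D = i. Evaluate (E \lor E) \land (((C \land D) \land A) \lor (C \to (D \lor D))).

E \lor E = i \lor i = i
C \land D = T \land i = i
(C \land D) \land A = i \land F = F
D \lor D = i \lor i = i
C \to (D \lor D) = T \to i = i
((C \land D) \land A) \lor (C \to (D \lor D)) = F \lor i = i
(E \lor E) \land (((C \land D) \land A) \lor (C \to (D \lor D))) = i \land i = i

i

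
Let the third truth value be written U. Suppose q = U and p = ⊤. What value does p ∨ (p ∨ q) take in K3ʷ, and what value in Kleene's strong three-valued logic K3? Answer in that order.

In K3ʷ: p ∨ q = ⊤ ∨ U = U
p ∨ (p ∨ q) = ⊤ ∨ U = U
In Kleene's strong three-valued logic K3: p ∨ q = ⊤ ∨ U = ⊤
p ∨ (p ∨ q) = ⊤ ∨ ⊤ = ⊤
They differ because K3ʷ and Kleene's strong three-valued logic K3 treat U differently under the binary connectives.

U; ⊤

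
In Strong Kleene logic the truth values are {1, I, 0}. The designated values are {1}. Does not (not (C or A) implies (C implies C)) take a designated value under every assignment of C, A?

No

Countermodel: C=1, A=1 gives 0, which is not designated.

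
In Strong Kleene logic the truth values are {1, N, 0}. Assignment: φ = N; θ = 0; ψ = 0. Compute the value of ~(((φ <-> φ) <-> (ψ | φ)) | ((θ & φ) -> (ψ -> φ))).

0

φ <-> φ = N <-> N = N
ψ | φ = 0 | N = N
(φ <-> φ) <-> (ψ | φ) = N <-> N = N
θ & φ = 0 & N = 0
ψ -> φ = 0 -> N = 1
(θ & φ) -> (ψ -> φ) = 0 -> 1 = 1
((φ <-> φ) <-> (ψ | φ)) | ((θ & φ) -> (ψ -> φ)) = N | 1 = 1
~(((φ <-> φ) <-> (ψ | φ)) | ((θ & φ) -> (ψ -> φ))) = ~1 = 0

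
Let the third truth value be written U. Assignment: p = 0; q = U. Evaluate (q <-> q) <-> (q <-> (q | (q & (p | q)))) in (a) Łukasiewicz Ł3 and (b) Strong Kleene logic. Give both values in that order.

In Łukasiewicz Ł3: q <-> q = U <-> U = 1  [1 − |½−½|]
p | q = 0 | U = U
q & (p | q) = U & U = U
q | (q & (p | q)) = U | U = U
q <-> (q | (q & (p | q))) = U <-> U = 1
(q <-> q) <-> (q <-> (q | (q & (p | q)))) = 1 <-> 1 = 1
In Strong Kleene logic: q <-> q = U <-> U = U
p | q = 0 | U = U
q & (p | q) = U & U = U
q | (q & (p | q)) = U | U = U
q <-> (q | (q & (p | q))) = U <-> U = U
(q <-> q) <-> (q <-> (q | (q & (p | q)))) = U <-> U = U
They differ because Łukasiewicz Ł3 and Strong Kleene logic treat U differently under implication.

1; U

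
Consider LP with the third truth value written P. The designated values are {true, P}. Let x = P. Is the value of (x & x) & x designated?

x & x = P & P = P
(x & x) & x = P & P = P
P ∈ {true, P}.

Yes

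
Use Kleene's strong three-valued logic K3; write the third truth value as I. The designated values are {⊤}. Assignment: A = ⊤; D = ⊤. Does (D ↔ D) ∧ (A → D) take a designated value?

D ↔ D = ⊤ ↔ ⊤ = ⊤
A → D = ⊤ → ⊤ = ⊤
(D ↔ D) ∧ (A → D) = ⊤ ∧ ⊤ = ⊤
⊤ ∈ {⊤}.

Yes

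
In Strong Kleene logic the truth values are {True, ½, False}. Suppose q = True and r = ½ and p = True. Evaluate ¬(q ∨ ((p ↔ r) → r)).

p ↔ r = True ↔ ½ = ½
(p ↔ r) → r = ½ → ½ = ½
q ∨ ((p ↔ r) → r) = True ∨ ½ = True
¬(q ∨ ((p ↔ r) → r)) = ¬True = False

False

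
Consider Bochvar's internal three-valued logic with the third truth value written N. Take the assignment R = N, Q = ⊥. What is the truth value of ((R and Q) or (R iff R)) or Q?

R and Q = N and ⊥ = N
R iff R = N iff N = N
(R and Q) or (R iff R) = N or N = N
((R and Q) or (R iff R)) or Q = N or ⊥ = N

N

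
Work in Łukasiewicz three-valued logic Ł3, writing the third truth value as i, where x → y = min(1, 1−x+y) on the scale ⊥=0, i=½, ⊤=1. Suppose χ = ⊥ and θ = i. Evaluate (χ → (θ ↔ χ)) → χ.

θ ↔ χ = i ↔ ⊥ = i
χ → (θ ↔ χ) = ⊥ → i = ⊤
(χ → (θ ↔ χ)) → χ = ⊤ → ⊥ = ⊥

⊥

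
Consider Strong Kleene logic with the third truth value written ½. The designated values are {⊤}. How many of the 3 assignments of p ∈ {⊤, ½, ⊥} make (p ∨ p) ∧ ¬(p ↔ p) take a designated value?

0

p=⊤: ⊥ ·
p=½: ½ ·
p=⊥: ⊥ ·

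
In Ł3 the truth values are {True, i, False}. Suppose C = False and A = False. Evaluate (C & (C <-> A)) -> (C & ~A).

C <-> A = False <-> False = True
C & (C <-> A) = False & True = False
~A = ~False = True
C & ~A = False & True = False
(C & (C <-> A)) -> (C & ~A) = False -> False = True

True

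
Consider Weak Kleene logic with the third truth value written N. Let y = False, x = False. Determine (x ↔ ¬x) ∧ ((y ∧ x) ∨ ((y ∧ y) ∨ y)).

¬x = ¬False = True
x ↔ ¬x = False ↔ True = False
y ∧ x = False ∧ False = False
y ∧ y = False ∧ False = False
(y ∧ y) ∨ y = False ∨ False = False
(y ∧ x) ∨ ((y ∧ y) ∨ y) = False ∨ False = False
(x ↔ ¬x) ∧ ((y ∧ x) ∨ ((y ∧ y) ∨ y)) = False ∧ False = False

False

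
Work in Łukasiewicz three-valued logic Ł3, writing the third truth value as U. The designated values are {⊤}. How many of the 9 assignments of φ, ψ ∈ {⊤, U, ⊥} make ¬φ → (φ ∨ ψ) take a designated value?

Of the 9 assignments, 7 give a value in {⊤}.

7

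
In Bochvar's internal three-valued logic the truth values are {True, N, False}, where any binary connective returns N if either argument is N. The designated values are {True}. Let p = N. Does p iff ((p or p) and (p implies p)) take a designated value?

p or p = N or N = N
p implies p = N implies N = N  [any arg is the third value ⇒ result is the third value]
(p or p) and (p implies p) = N and N = N
p iff ((p or p) and (p implies p)) = N iff N = N
N ∉ {True}.

No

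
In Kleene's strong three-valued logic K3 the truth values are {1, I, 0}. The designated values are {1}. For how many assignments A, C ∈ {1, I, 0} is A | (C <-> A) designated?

Designated under: (A=1, C=1); (A=1, C=I); (A=1, C=0); (A=0, C=0).

4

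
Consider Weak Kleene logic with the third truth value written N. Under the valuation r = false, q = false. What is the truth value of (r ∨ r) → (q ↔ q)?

r ∨ r = false ∨ false = false
q ↔ q = false ↔ false = true
(r ∨ r) → (q ↔ q) = false → true = true

true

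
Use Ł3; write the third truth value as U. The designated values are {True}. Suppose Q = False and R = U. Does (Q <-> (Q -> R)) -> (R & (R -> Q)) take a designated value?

Q -> R = False -> U = True  [min(1, 1−0+½)]
Q <-> (Q -> R) = False <-> True = False
R -> Q = U -> False = U
R & (R -> Q) = U & U = U
(Q <-> (Q -> R)) -> (R & (R -> Q)) = False -> U = True
True ∈ {True}.

Yes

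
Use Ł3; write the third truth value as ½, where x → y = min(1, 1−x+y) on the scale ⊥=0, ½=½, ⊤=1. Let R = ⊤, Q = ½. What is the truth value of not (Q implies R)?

⊥

Q implies R = ½ implies ⊤ = ⊤  [min(1, 1−½+1)]
not (Q implies R) = not ⊤ = ⊥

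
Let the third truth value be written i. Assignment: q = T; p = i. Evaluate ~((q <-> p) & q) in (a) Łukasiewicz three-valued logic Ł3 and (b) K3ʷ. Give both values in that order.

In Łukasiewicz three-valued logic Ł3: q <-> p = T <-> i = i
(q <-> p) & q = i & T = i
~((q <-> p) & q) = ~i = i
In K3ʷ: q <-> p = T <-> i = i
(q <-> p) & q = i & T = i
~((q <-> p) & q) = ~i = i

i; i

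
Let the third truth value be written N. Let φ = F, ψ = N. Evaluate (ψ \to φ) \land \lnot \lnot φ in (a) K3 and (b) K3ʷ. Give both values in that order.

F; N

In K3: ψ \to φ = N \to F = N  [\lnot N \lor F]
\lnot φ = \lnot F = T
\lnot \lnot φ = \lnot T = F
(ψ \to φ) \land \lnot \lnot φ = N \land F = F
In K3ʷ: ψ \to φ = N \to F = N  [any arg is the third value ⇒ result is the third value]
\lnot φ = \lnot F = T
\lnot \lnot φ = \lnot T = F
(ψ \to φ) \land \lnot \lnot φ = N \land F = N
They differ because K3 and K3ʷ treat N differently under the binary connectives.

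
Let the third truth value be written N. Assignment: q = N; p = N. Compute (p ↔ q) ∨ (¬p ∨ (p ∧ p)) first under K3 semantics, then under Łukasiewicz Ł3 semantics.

In K3: p ↔ q = N ↔ N = N
¬p = ¬N = N
p ∧ p = N ∧ N = N
¬p ∨ (p ∧ p) = N ∨ N = N
(p ↔ q) ∨ (¬p ∨ (p ∧ p)) = N ∨ N = N
In Łukasiewicz Ł3: p ↔ q = N ↔ N = ⊤  [1 − |½−½|]
¬p = ¬N = N
p ∧ p = N ∧ N = N
¬p ∨ (p ∧ p) = N ∨ N = N
(p ↔ q) ∨ (¬p ∨ (p ∧ p)) = ⊤ ∨ N = ⊤
They differ because K3 and Łukasiewicz Ł3 treat N differently under implication.

N; ⊤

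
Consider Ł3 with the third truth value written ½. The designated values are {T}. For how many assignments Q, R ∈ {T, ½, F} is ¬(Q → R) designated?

Designated under: (Q=T, R=F).

1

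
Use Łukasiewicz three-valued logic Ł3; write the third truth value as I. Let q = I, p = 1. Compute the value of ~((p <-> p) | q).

0

p <-> p = 1 <-> 1 = 1
(p <-> p) | q = 1 | I = 1
~((p <-> p) | q) = ~1 = 0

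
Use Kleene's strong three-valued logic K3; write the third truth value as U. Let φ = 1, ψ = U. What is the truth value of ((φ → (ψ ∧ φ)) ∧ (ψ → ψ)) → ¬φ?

U

ψ ∧ φ = U ∧ 1 = U
φ → (ψ ∧ φ) = 1 → U = U
ψ → ψ = U → U = U
(φ → (ψ ∧ φ)) ∧ (ψ → ψ) = U ∧ U = U
¬φ = ¬1 = 0
((φ → (ψ ∧ φ)) ∧ (ψ → ψ)) → ¬φ = U → 0 = U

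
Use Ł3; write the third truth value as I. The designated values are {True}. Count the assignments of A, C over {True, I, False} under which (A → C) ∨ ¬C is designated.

8

Of the 9 assignments, 8 give a value in {True}.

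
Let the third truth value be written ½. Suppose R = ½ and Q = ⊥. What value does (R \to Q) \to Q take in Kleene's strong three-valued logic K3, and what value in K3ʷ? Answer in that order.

½; ½

In Kleene's strong three-valued logic K3: R \to Q = ½ \to ⊥ = ½  [\lnot ½ \lor ⊥]
(R \to Q) \to Q = ½ \to ⊥ = ½
In K3ʷ: R \to Q = ½ \to ⊥ = ½  [any arg is the third value ⇒ result is the third value]
(R \to Q) \to Q = ½ \to ⊥ = ½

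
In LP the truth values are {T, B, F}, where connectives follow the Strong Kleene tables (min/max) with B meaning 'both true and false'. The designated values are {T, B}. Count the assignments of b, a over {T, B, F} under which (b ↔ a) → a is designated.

Of the 9 assignments, 8 give a value in {T, B}.

8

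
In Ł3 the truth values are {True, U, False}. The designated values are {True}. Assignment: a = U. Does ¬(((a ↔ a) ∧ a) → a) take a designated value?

a ↔ a = U ↔ U = True  [1 − |½−½|]
(a ↔ a) ∧ a = True ∧ U = U
((a ↔ a) ∧ a) → a = U → U = True
¬(((a ↔ a) ∧ a) → a) = ¬True = False
False ∉ {True}.

No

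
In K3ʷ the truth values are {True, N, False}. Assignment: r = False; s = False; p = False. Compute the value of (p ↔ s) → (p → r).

True

p ↔ s = False ↔ False = True
p → r = False → False = True
(p ↔ s) → (p → r) = True → True = True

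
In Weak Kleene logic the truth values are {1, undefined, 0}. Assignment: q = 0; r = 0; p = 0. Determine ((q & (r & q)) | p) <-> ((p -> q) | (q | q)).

r & q = 0 & 0 = 0
q & (r & q) = 0 & 0 = 0
(q & (r & q)) | p = 0 | 0 = 0
p -> q = 0 -> 0 = 1
q | q = 0 | 0 = 0
(p -> q) | (q | q) = 1 | 0 = 1
((q & (r & q)) | p) <-> ((p -> q) | (q | q)) = 0 <-> 1 = 0

0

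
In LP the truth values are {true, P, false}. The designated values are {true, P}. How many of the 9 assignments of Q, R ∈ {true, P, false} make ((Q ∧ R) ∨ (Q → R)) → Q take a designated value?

6

Of the 9 assignments, 6 give a value in {true, P}.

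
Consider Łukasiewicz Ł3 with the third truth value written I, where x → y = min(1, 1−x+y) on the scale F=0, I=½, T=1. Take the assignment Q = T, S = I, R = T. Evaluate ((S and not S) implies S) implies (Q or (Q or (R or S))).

T

not S = not I = I
S and not S = I and I = I
(S and not S) implies S = I implies I = T  [min(1, 1−½+½)]
R or S = T or I = T
Q or (R or S) = T or T = T
Q or (Q or (R or S)) = T or T = T
((S and not S) implies S) implies (Q or (Q or (R or S))) = T implies T = T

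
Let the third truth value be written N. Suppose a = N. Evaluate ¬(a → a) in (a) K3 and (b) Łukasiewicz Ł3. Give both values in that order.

In K3: a → a = N → N = N
¬(a → a) = ¬N = N
In Łukasiewicz Ł3: a → a = N → N = T  [min(1, 1−½+½)]
¬(a → a) = ¬T = F
They differ because K3 and Łukasiewicz Ł3 treat N differently under implication.

N; F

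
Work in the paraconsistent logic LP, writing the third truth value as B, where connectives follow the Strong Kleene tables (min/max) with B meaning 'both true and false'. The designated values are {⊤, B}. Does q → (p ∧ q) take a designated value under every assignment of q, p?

Countermodel: q=⊤, p=⊥ gives ⊥, which is not designated.

No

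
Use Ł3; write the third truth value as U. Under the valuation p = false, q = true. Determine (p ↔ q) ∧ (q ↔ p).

p ↔ q = false ↔ true = false
q ↔ p = true ↔ false = false
(p ↔ q) ∧ (q ↔ p) = false ∧ false = false

false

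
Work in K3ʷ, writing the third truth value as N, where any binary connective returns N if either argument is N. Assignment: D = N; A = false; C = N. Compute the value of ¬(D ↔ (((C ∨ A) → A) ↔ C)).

C ∨ A = N ∨ false = N
(C ∨ A) → A = N → false = N  [any arg is the third value ⇒ result is the third value]
((C ∨ A) → A) ↔ C = N ↔ N = N
D ↔ (((C ∨ A) → A) ↔ C) = N ↔ N = N
¬(D ↔ (((C ∨ A) → A) ↔ C)) = ¬N = N

N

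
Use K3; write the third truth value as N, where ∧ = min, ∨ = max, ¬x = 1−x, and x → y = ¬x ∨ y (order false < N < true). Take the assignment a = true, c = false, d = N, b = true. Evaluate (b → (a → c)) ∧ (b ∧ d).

false

a → c = true → false = false
b → (a → c) = true → false = false
b ∧ d = true ∧ N = N
(b → (a → c)) ∧ (b ∧ d) = false ∧ N = false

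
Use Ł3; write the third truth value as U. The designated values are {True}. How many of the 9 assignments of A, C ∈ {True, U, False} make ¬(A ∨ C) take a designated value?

1

Designated under: (A=False, C=False).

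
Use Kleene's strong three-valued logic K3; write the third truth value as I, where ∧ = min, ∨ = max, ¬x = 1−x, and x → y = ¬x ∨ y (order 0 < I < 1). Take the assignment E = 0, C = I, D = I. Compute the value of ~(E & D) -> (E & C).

E & D = 0 & I = 0
~(E & D) = ~0 = 1
E & C = 0 & I = 0
~(E & D) -> (E & C) = 1 -> 0 = 0

0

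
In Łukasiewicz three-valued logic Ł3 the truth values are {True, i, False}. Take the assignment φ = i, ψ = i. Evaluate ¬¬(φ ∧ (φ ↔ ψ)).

i

φ ↔ ψ = i ↔ i = True  [1 − |½−½|]
φ ∧ (φ ↔ ψ) = i ∧ True = i
¬(φ ∧ (φ ↔ ψ)) = ¬i = i
¬¬(φ ∧ (φ ↔ ψ)) = ¬i = i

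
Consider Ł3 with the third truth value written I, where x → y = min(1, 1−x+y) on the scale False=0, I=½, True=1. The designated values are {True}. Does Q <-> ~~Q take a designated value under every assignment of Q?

Yes

Every assignment of Q over {True, I, False} gives a value in {True}.
In particular, with Q=I: Q <-> ~~Q = True.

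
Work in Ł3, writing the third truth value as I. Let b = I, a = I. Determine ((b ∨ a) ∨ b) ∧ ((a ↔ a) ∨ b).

I

b ∨ a = I ∨ I = I
(b ∨ a) ∨ b = I ∨ I = I
a ↔ a = I ↔ I = True  [1 − |½−½|]
(a ↔ a) ∨ b = True ∨ I = True
((b ∨ a) ∨ b) ∧ ((a ↔ a) ∨ b) = I ∧ True = I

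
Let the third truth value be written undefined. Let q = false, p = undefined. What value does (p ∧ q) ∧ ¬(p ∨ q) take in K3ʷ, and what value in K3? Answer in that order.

undefined; false

In K3ʷ: p ∧ q = undefined ∧ false = undefined
p ∨ q = undefined ∨ false = undefined
¬(p ∨ q) = ¬undefined = undefined
(p ∧ q) ∧ ¬(p ∨ q) = undefined ∧ undefined = undefined
In K3: p ∧ q = undefined ∧ false = false
p ∨ q = undefined ∨ false = undefined
¬(p ∨ q) = ¬undefined = undefined
(p ∧ q) ∧ ¬(p ∨ q) = false ∧ undefined = false
They differ because K3ʷ and K3 treat undefined differently under the binary connectives.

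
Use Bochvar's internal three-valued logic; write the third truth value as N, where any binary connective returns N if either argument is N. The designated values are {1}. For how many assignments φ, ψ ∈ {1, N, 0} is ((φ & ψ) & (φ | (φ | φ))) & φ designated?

Designated under: (φ=1, ψ=1).

1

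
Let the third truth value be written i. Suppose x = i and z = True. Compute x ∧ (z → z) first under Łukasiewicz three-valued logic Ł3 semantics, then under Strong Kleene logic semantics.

In Łukasiewicz three-valued logic Ł3: z → z = True → True = True
x ∧ (z → z) = i ∧ True = i
In Strong Kleene logic: z → z = True → True = True
x ∧ (z → z) = i ∧ True = i

i; i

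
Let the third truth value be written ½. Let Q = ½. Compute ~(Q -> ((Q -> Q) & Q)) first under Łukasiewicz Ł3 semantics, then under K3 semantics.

In Łukasiewicz Ł3: Q -> Q = ½ -> ½ = 1
(Q -> Q) & Q = 1 & ½ = ½
Q -> ((Q -> Q) & Q) = ½ -> ½ = 1
~(Q -> ((Q -> Q) & Q)) = ~1 = 0
In K3: Q -> Q = ½ -> ½ = ½
(Q -> Q) & Q = ½ & ½ = ½
Q -> ((Q -> Q) & Q) = ½ -> ½ = ½
~(Q -> ((Q -> Q) & Q)) = ~½ = ½
They differ because Łukasiewicz Ł3 and K3 treat ½ differently under implication.

0; ½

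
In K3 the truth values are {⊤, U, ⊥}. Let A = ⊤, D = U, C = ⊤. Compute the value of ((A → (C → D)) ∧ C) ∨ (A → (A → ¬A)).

U

C → D = ⊤ → U = U  [¬⊤ ∨ U]
A → (C → D) = ⊤ → U = U
(A → (C → D)) ∧ C = U ∧ ⊤ = U
¬A = ¬⊤ = ⊥
A → ¬A = ⊤ → ⊥ = ⊥
A → (A → ¬A) = ⊤ → ⊥ = ⊥
((A → (C → D)) ∧ C) ∨ (A → (A → ¬A)) = U ∨ ⊥ = U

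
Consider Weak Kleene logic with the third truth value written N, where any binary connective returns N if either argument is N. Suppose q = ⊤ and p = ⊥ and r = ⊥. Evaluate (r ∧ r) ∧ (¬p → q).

r ∧ r = ⊥ ∧ ⊥ = ⊥
¬p = ¬⊥ = ⊤
¬p → q = ⊤ → ⊤ = ⊤
(r ∧ r) ∧ (¬p → q) = ⊥ ∧ ⊤ = ⊥

⊥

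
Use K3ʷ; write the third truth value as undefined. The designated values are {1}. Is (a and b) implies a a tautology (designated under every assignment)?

No

Countermodel: a=1, b=undefined gives undefined, which is not designated.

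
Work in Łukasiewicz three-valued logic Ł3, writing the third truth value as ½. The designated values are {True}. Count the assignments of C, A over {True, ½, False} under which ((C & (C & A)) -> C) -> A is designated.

Designated under: (C=True, A=True); (C=½, A=True); (C=False, A=True).

3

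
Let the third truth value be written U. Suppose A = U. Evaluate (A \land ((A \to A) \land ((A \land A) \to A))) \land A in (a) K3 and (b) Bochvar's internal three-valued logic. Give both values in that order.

U; U

In K3: A \to A = U \to U = U
A \land A = U \land U = U
(A \land A) \to A = U \to U = U
(A \to A) \land ((A \land A) \to A) = U \land U = U
A \land ((A \to A) \land ((A \land A) \to A)) = U \land U = U
(A \land ((A \to A) \land ((A \land A) \to A))) \land A = U \land U = U
In Bochvar's internal three-valued logic: A \to A = U \to U = U
A \land A = U \land U = U
(A \land A) \to A = U \to U = U
(A \to A) \land ((A \land A) \to A) = U \land U = U
A \land ((A \to A) \land ((A \land A) \to A)) = U \land U = U
(A \land ((A \to A) \land ((A \land A) \to A))) \land A = U \land U = U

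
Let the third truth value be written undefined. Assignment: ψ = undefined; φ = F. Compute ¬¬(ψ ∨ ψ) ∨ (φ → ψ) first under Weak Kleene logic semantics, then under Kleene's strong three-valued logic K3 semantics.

undefined; T

In Weak Kleene logic: ψ ∨ ψ = undefined ∨ undefined = undefined
¬(ψ ∨ ψ) = ¬undefined = undefined
¬¬(ψ ∨ ψ) = ¬undefined = undefined
φ → ψ = F → undefined = undefined  [any arg is the third value ⇒ result is the third value]
¬¬(ψ ∨ ψ) ∨ (φ → ψ) = undefined ∨ undefined = undefined
In Kleene's strong three-valued logic K3: ψ ∨ ψ = undefined ∨ undefined = undefined
¬(ψ ∨ ψ) = ¬undefined = undefined
¬¬(ψ ∨ ψ) = ¬undefined = undefined
φ → ψ = F → undefined = T  [¬F ∨ undefined]
¬¬(ψ ∨ ψ) ∨ (φ → ψ) = undefined ∨ T = T
They differ because Weak Kleene logic and Kleene's strong three-valued logic K3 treat undefined differently under the binary connectives.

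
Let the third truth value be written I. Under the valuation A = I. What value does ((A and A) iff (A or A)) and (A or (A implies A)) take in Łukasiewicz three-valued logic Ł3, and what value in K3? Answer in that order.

True; I

In Łukasiewicz three-valued logic Ł3: A and A = I and I = I
A or A = I or I = I
(A and A) iff (A or A) = I iff I = True  [1 − |½−½|]
A implies A = I implies I = True
A or (A implies A) = I or True = True
((A and A) iff (A or A)) and (A or (A implies A)) = True and True = True
In K3: A and A = I and I = I
A or A = I or I = I
(A and A) iff (A or A) = I iff I = I
A implies A = I implies I = I  [not I or I]
A or (A implies A) = I or I = I
((A and A) iff (A or A)) and (A or (A implies A)) = I and I = I
They differ because Łukasiewicz three-valued logic Ł3 and K3 treat I differently under implication.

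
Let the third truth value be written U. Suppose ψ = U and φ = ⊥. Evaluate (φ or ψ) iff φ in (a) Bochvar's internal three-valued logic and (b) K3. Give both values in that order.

In Bochvar's internal three-valued logic: φ or ψ = ⊥ or U = U
(φ or ψ) iff φ = U iff ⊥ = U
In K3: φ or ψ = ⊥ or U = U
(φ or ψ) iff φ = U iff ⊥ = U

U; U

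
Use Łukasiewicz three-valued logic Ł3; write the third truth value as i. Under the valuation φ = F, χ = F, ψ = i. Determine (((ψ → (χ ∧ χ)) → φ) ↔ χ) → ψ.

T

χ ∧ χ = F ∧ F = F
ψ → (χ ∧ χ) = i → F = i
(ψ → (χ ∧ χ)) → φ = i → F = i
((ψ → (χ ∧ χ)) → φ) ↔ χ = i ↔ F = i
(((ψ → (χ ∧ χ)) → φ) ↔ χ) → ψ = i → i = T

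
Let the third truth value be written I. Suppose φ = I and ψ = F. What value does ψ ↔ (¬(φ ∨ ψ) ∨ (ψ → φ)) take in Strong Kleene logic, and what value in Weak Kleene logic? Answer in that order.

In Strong Kleene logic: φ ∨ ψ = I ∨ F = I
¬(φ ∨ ψ) = ¬I = I
ψ → φ = F → I = T  [¬F ∨ I]
¬(φ ∨ ψ) ∨ (ψ → φ) = I ∨ T = T
ψ ↔ (¬(φ ∨ ψ) ∨ (ψ → φ)) = F ↔ T = F
In Weak Kleene logic: φ ∨ ψ = I ∨ F = I
¬(φ ∨ ψ) = ¬I = I
ψ → φ = F → I = I  [any arg is the third value ⇒ result is the third value]
¬(φ ∨ ψ) ∨ (ψ → φ) = I ∨ I = I
ψ ↔ (¬(φ ∨ ψ) ∨ (ψ → φ)) = F ↔ I = I
They differ because Strong Kleene logic and Weak Kleene logic treat I differently under the binary connectives.

F; I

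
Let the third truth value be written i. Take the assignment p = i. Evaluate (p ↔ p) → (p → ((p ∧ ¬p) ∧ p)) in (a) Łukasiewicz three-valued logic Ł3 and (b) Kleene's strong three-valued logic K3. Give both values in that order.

True; i

In Łukasiewicz three-valued logic Ł3: p ↔ p = i ↔ i = True  [1 − |½−½|]
¬p = ¬i = i
p ∧ ¬p = i ∧ i = i
(p ∧ ¬p) ∧ p = i ∧ i = i
p → ((p ∧ ¬p) ∧ p) = i → i = True
(p ↔ p) → (p → ((p ∧ ¬p) ∧ p)) = True → True = True
In Kleene's strong three-valued logic K3: p ↔ p = i ↔ i = i
¬p = ¬i = i
p ∧ ¬p = i ∧ i = i
(p ∧ ¬p) ∧ p = i ∧ i = i
p → ((p ∧ ¬p) ∧ p) = i → i = i
(p ↔ p) → (p → ((p ∧ ¬p) ∧ p)) = i → i = i
They differ because Łukasiewicz three-valued logic Ł3 and Kleene's strong three-valued logic K3 treat i differently under implication.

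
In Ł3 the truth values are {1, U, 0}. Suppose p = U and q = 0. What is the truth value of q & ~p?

0

~p = ~U = U
q & ~p = 0 & U = 0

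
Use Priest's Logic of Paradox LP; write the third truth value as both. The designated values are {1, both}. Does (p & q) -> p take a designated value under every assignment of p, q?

Yes

Every assignment of p, q over {1, both, 0} gives a value in {1, both}.
In particular, with p=both, q=both: (p & q) -> p = both.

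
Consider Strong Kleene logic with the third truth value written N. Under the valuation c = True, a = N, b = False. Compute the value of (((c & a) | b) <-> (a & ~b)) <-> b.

N

c & a = True & N = N
(c & a) | b = N | False = N
~b = ~False = True
a & ~b = N & True = N
((c & a) | b) <-> (a & ~b) = N <-> N = N
(((c & a) | b) <-> (a & ~b)) <-> b = N <-> False = N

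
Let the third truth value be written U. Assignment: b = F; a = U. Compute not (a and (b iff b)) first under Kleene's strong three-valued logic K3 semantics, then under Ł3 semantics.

In Kleene's strong three-valued logic K3: b iff b = F iff F = T
a and (b iff b) = U and T = U
not (a and (b iff b)) = not U = U
In Ł3: b iff b = F iff F = T
a and (b iff b) = U and T = U
not (a and (b iff b)) = not U = U

U; U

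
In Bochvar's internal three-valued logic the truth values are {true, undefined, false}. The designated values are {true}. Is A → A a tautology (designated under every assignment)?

Countermodel: A=undefined gives undefined, which is not designated.

No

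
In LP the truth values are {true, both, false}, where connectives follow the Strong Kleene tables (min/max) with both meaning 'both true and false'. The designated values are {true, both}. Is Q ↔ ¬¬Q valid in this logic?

Yes

Every assignment of Q over {true, both, false} gives a value in {true, both}.
In particular, with Q=both: Q ↔ ¬¬Q = both.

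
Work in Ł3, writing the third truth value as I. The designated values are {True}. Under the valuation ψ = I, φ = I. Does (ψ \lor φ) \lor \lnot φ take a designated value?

No

ψ \lor φ = I \lor I = I
\lnot φ = \lnot I = I
(ψ \lor φ) \lor \lnot φ = I \lor I = I
I ∉ {True}.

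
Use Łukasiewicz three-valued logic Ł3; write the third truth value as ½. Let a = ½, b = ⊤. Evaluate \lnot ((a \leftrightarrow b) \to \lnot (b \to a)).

a \leftrightarrow b = ½ \leftrightarrow ⊤ = ½  [1 − |½−1|]
b \to a = ⊤ \to ½ = ½
\lnot (b \to a) = \lnot ½ = ½
(a \leftrightarrow b) \to \lnot (b \to a) = ½ \to ½ = ⊤
\lnot ((a \leftrightarrow b) \to \lnot (b \to a)) = \lnot ⊤ = ⊥

⊥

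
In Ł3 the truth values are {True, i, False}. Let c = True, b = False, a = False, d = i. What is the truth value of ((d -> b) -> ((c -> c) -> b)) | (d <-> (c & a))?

i

d -> b = i -> False = i  [min(1, 1−½+0)]
c -> c = True -> True = True
(c -> c) -> b = True -> False = False
(d -> b) -> ((c -> c) -> b) = i -> False = i
c & a = True & False = False
d <-> (c & a) = i <-> False = i
((d -> b) -> ((c -> c) -> b)) | (d <-> (c & a)) = i | i = i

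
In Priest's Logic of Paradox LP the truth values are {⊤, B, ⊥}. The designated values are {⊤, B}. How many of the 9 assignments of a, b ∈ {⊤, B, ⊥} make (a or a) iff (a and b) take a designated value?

Of the 9 assignments, 8 give a value in {⊤, B}.

8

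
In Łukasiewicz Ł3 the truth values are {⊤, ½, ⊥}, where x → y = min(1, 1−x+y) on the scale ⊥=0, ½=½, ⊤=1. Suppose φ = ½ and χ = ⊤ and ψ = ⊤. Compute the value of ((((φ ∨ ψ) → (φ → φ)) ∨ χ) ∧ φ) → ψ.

⊤

φ ∨ ψ = ½ ∨ ⊤ = ⊤
φ → φ = ½ → ½ = ⊤
(φ ∨ ψ) → (φ → φ) = ⊤ → ⊤ = ⊤
((φ ∨ ψ) → (φ → φ)) ∨ χ = ⊤ ∨ ⊤ = ⊤
(((φ ∨ ψ) → (φ → φ)) ∨ χ) ∧ φ = ⊤ ∧ ½ = ½
((((φ ∨ ψ) → (φ → φ)) ∨ χ) ∧ φ) → ψ = ½ → ⊤ = ⊤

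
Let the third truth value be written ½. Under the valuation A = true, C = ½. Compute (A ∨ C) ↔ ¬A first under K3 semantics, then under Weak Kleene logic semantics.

false; ½

In K3: A ∨ C = true ∨ ½ = true
¬A = ¬true = false
(A ∨ C) ↔ ¬A = true ↔ false = false
In Weak Kleene logic: A ∨ C = true ∨ ½ = ½
¬A = ¬true = false
(A ∨ C) ↔ ¬A = ½ ↔ false = ½
They differ because K3 and Weak Kleene logic treat ½ differently under the binary connectives.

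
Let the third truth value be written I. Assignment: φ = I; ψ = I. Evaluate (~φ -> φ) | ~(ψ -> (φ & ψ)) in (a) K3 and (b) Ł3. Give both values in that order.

I; 1

In K3: ~φ = ~I = I
~φ -> φ = I -> I = I
φ & ψ = I & I = I
ψ -> (φ & ψ) = I -> I = I
~(ψ -> (φ & ψ)) = ~I = I
(~φ -> φ) | ~(ψ -> (φ & ψ)) = I | I = I
In Ł3: ~φ = ~I = I
~φ -> φ = I -> I = 1
φ & ψ = I & I = I
ψ -> (φ & ψ) = I -> I = 1
~(ψ -> (φ & ψ)) = ~1 = 0
(~φ -> φ) | ~(ψ -> (φ & ψ)) = 1 | 0 = 1
They differ because K3 and Ł3 treat I differently under implication.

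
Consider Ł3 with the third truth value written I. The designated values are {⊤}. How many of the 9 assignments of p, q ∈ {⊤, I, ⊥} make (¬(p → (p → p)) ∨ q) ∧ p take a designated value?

Designated under: (p=⊤, q=⊤).

1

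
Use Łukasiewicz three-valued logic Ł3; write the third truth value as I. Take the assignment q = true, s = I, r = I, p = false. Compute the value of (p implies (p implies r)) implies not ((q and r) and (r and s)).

I

p implies r = false implies I = true  [min(1, 1−0+½)]
p implies (p implies r) = false implies true = true
q and r = true and I = I
r and s = I and I = I
(q and r) and (r and s) = I and I = I
not ((q and r) and (r and s)) = not I = I
(p implies (p implies r)) implies not ((q and r) and (r and s)) = true implies I = I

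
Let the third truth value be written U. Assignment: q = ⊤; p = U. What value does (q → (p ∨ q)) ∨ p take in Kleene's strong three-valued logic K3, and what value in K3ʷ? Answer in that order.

⊤; U

In Kleene's strong three-valued logic K3: p ∨ q = U ∨ ⊤ = ⊤
q → (p ∨ q) = ⊤ → ⊤ = ⊤
(q → (p ∨ q)) ∨ p = ⊤ ∨ U = ⊤
In K3ʷ: p ∨ q = U ∨ ⊤ = U
q → (p ∨ q) = ⊤ → U = U  [any arg is the third value ⇒ result is the third value]
(q → (p ∨ q)) ∨ p = U ∨ U = U
They differ because Kleene's strong three-valued logic K3 and K3ʷ treat U differently under the binary connectives.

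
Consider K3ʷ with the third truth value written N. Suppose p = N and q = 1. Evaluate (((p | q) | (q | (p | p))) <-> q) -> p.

N

p | q = N | 1 = N
p | p = N | N = N
q | (p | p) = 1 | N = N
(p | q) | (q | (p | p)) = N | N = N
((p | q) | (q | (p | p))) <-> q = N <-> 1 = N
(((p | q) | (q | (p | p))) <-> q) -> p = N -> N = N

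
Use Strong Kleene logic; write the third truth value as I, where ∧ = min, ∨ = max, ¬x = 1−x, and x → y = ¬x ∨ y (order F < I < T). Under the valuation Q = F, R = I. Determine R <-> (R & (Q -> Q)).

I

Q -> Q = F -> F = T
R & (Q -> Q) = I & T = I
R <-> (R & (Q -> Q)) = I <-> I = I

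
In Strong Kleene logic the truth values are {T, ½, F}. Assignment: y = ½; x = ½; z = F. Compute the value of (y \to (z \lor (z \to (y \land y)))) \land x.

½

y \land y = ½ \land ½ = ½
z \to (y \land y) = F \to ½ = T  [\lnot F \lor ½]
z \lor (z \to (y \land y)) = F \lor T = T
y \to (z \lor (z \to (y \land y))) = ½ \to T = T
(y \to (z \lor (z \to (y \land y)))) \land x = T \land ½ = ½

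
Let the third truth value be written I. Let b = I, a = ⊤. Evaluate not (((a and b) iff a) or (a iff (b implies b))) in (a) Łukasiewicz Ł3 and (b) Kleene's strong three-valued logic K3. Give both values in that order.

In Łukasiewicz Ł3: a and b = ⊤ and I = I
(a and b) iff a = I iff ⊤ = I  [1 − |½−1|]
b implies b = I implies I = ⊤
a iff (b implies b) = ⊤ iff ⊤ = ⊤
((a and b) iff a) or (a iff (b implies b)) = I or ⊤ = ⊤
not (((a and b) iff a) or (a iff (b implies b))) = not ⊤ = ⊥
In Kleene's strong three-valued logic K3: a and b = ⊤ and I = I
(a and b) iff a = I iff ⊤ = I
b implies b = I implies I = I  [not I or I]
a iff (b implies b) = ⊤ iff I = I
((a and b) iff a) or (a iff (b implies b)) = I or I = I
not (((a and b) iff a) or (a iff (b implies b))) = not I = I
They differ because Łukasiewicz Ł3 and Kleene's strong three-valued logic K3 treat I differently under implication.

⊥; I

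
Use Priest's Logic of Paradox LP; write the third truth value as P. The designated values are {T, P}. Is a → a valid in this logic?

Every assignment of a over {T, P, F} gives a value in {T, P}.
In particular, with a=P: a → a = P.

Yes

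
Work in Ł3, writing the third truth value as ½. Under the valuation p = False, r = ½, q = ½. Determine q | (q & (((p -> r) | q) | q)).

½

p -> r = False -> ½ = True  [min(1, 1−0+½)]
(p -> r) | q = True | ½ = True
((p -> r) | q) | q = True | ½ = True
q & (((p -> r) | q) | q) = ½ & True = ½
q | (q & (((p -> r) | q) | q)) = ½ | ½ = ½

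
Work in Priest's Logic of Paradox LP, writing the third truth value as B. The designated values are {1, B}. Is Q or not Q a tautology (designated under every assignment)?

Yes

Every assignment of Q over {1, B, 0} gives a value in {1, B}.
In particular, with Q=B: Q or not Q = B.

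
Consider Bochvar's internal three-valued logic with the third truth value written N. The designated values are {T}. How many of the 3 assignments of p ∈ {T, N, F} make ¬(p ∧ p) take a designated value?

1

p=T: F ·
p=N: N ·
p=F: T ✓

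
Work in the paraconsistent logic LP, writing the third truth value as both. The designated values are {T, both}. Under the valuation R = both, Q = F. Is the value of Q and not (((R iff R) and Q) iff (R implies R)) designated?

R iff R = both iff both = both
(R iff R) and Q = both and F = F
R implies R = both implies both = both
((R iff R) and Q) iff (R implies R) = F iff both = both
not (((R iff R) and Q) iff (R implies R)) = not both = both
Q and not (((R iff R) and Q) iff (R implies R)) = F and both = F
F ∉ {T, both}.

No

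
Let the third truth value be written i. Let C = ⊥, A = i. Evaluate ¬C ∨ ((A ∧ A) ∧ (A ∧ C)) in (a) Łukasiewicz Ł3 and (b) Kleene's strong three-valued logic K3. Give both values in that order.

In Łukasiewicz Ł3: ¬C = ¬⊥ = ⊤
A ∧ A = i ∧ i = i
A ∧ C = i ∧ ⊥ = ⊥
(A ∧ A) ∧ (A ∧ C) = i ∧ ⊥ = ⊥
¬C ∨ ((A ∧ A) ∧ (A ∧ C)) = ⊤ ∨ ⊥ = ⊤
In Kleene's strong three-valued logic K3: ¬C = ¬⊥ = ⊤
A ∧ A = i ∧ i = i
A ∧ C = i ∧ ⊥ = ⊥
(A ∧ A) ∧ (A ∧ C) = i ∧ ⊥ = ⊥
¬C ∨ ((A ∧ A) ∧ (A ∧ C)) = ⊤ ∨ ⊥ = ⊤

⊤; ⊤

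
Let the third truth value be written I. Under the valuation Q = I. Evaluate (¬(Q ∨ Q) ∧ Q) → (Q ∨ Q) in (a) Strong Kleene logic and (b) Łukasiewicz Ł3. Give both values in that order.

I; 1

In Strong Kleene logic: Q ∨ Q = I ∨ I = I
¬(Q ∨ Q) = ¬I = I
¬(Q ∨ Q) ∧ Q = I ∧ I = I
Q ∨ Q = I ∨ I = I
(¬(Q ∨ Q) ∧ Q) → (Q ∨ Q) = I → I = I
In Łukasiewicz Ł3: Q ∨ Q = I ∨ I = I
¬(Q ∨ Q) = ¬I = I
¬(Q ∨ Q) ∧ Q = I ∧ I = I
Q ∨ Q = I ∨ I = I
(¬(Q ∨ Q) ∧ Q) → (Q ∨ Q) = I → I = 1  [min(1, 1−½+½)]
They differ because Strong Kleene logic and Łukasiewicz Ł3 treat I differently under implication.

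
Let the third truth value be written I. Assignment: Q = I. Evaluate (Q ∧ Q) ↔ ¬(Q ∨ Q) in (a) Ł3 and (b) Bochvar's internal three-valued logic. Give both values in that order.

T; I

In Ł3: Q ∧ Q = I ∧ I = I
Q ∨ Q = I ∨ I = I
¬(Q ∨ Q) = ¬I = I
(Q ∧ Q) ↔ ¬(Q ∨ Q) = I ↔ I = T  [1 − |½−½|]
In Bochvar's internal three-valued logic: Q ∧ Q = I ∧ I = I
Q ∨ Q = I ∨ I = I
¬(Q ∨ Q) = ¬I = I
(Q ∧ Q) ↔ ¬(Q ∨ Q) = I ↔ I = I
They differ because Ł3 and Bochvar's internal three-valued logic treat I differently under the binary connectives.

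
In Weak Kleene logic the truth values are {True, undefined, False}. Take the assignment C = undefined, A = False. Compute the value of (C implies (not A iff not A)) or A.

undefined

not A = not False = True
not A = not False = True
not A iff not A = True iff True = True
C implies (not A iff not A) = undefined implies True = undefined  [any arg is the third value ⇒ result is the third value]
(C implies (not A iff not A)) or A = undefined or False = undefined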